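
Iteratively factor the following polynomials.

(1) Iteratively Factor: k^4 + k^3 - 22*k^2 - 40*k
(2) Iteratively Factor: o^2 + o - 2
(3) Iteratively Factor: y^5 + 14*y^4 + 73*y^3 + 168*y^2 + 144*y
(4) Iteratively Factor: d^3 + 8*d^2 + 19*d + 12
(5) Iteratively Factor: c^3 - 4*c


(1) = (k + 2)*(k^3 - k^2 - 20*k) = k*(k + 2)*(k^2 - k - 20) = k*(k - 5)*(k + 2)*(k + 4)
(2) = (o - 1)*(o + 2)
(3) = (y + 4)*(y^4 + 10*y^3 + 33*y^2 + 36*y) = (y + 3)*(y + 4)*(y^3 + 7*y^2 + 12*y) = y*(y + 3)*(y + 4)*(y^2 + 7*y + 12) = y*(y + 3)^2*(y + 4)*(y + 4)
(4) = (d + 3)*(d^2 + 5*d + 4) = (d + 1)*(d + 3)*(d + 4)
(5) = (c + 2)*(c^2 - 2*c) = (c - 2)*(c + 2)*(c)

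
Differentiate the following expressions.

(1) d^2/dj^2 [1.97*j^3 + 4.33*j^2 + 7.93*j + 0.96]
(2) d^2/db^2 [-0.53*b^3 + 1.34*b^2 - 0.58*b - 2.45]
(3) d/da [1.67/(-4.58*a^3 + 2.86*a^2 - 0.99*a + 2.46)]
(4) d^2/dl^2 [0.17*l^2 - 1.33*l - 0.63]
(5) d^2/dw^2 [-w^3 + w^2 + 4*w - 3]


(1) = 11.82*j + 8.66
(2) = 2.68 - 3.18*b
(3) = (22.9458*a^2 - 9.5524*a + 1.6533)/(4.58*a^3 - 2.86*a^2 + 0.99*a - 2.46)^2
(4) = 0.340000000000000
(5) = 2 - 6*w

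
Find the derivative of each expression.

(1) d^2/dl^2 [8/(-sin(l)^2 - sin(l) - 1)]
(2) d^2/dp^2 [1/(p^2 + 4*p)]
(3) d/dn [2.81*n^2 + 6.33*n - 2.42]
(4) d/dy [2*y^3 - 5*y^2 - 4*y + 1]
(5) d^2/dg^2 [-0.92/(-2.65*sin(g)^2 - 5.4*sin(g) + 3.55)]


(1) = 8*(4*sin(l)^3 + 3*sin(l)^2 - 9*sin(l) - 7)*sin(l)/(sin(l)^2 + sin(l) + 1)^3
(2) = 2*(-p*(p + 4) + 4*(p + 2)^2)/(p^3*(p + 4)^3)
(3) = 5.62*n + 6.33
(4) = 6*y^2 - 10*y - 4
(5) = (-25.8428*sin(g)^4 - 39.4956*sin(g)^3 - 22.6826*sin(g)^2 + 61.3548*sin(g) + 70.9642)/(2.65*sin(g)^2 + 5.4*sin(g) - 3.55)^3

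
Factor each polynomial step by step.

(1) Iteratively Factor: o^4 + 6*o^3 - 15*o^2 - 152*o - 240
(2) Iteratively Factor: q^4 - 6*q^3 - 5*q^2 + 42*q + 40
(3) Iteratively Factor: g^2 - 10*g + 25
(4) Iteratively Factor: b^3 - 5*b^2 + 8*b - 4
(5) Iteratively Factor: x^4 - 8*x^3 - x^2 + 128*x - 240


(1) = (o - 5)*(o^3 + 11*o^2 + 40*o + 48) = (o - 5)*(o + 4)*(o^2 + 7*o + 12) = (o - 5)*(o + 3)*(o + 4)*(o + 4)
(2) = (q - 4)*(q^3 - 2*q^2 - 13*q - 10) = (q - 4)*(q + 1)*(q^2 - 3*q - 10) = (q - 5)*(q - 4)*(q + 1)*(q + 2)
(3) = (g - 5)*(g - 5)
(4) = (b - 2)*(b^2 - 3*b + 2) = (b - 2)*(b - 1)*(b - 2)
(5) = (x - 5)*(x^3 - 3*x^2 - 16*x + 48) = (x - 5)*(x - 3)*(x^2 - 16) = (x - 5)*(x - 3)*(x + 4)*(x - 4)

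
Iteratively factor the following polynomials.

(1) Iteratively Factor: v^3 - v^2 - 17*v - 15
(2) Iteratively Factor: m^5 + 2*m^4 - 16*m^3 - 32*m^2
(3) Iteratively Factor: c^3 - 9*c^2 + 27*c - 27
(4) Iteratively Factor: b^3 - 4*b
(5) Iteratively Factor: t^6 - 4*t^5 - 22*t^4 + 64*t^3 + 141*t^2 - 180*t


(1) = (v + 3)*(v^2 - 4*v - 5) = (v + 1)*(v + 3)*(v - 5)
(2) = (m + 4)*(m^4 - 2*m^3 - 8*m^2) = m*(m + 4)*(m^3 - 2*m^2 - 8*m) = m*(m + 2)*(m + 4)*(m^2 - 4*m) = m*(m - 4)*(m + 2)*(m + 4)*(m)
(3) = (c - 3)*(c^2 - 6*c + 9) = (c - 3)^2*(c - 3)
(4) = (b - 2)*(b^2 + 2*b) = b*(b - 2)*(b + 2)
(5) = (t - 5)*(t^5 + t^4 - 17*t^3 - 21*t^2 + 36*t) = (t - 5)*(t - 1)*(t^4 + 2*t^3 - 15*t^2 - 36*t) = (t - 5)*(t - 4)*(t - 1)*(t^3 + 6*t^2 + 9*t) = (t - 5)*(t - 4)*(t - 1)*(t + 3)*(t^2 + 3*t) = (t - 5)*(t - 4)*(t - 1)*(t + 3)^2*(t)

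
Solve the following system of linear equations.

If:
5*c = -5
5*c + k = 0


Then:
c = -1
k = 5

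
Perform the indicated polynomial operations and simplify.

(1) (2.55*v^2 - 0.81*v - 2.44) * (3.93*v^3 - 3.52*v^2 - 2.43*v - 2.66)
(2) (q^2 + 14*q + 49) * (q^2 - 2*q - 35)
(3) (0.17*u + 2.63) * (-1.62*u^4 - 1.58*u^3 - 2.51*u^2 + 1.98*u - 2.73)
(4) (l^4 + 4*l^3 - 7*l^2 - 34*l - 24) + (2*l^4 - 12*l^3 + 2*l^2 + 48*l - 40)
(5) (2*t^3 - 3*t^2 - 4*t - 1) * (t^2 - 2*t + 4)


(1) = 10.0215*v^5 - 12.1593*v^4 - 12.9345*v^3 + 3.7741*v^2 + 8.0838*v + 6.4904
(2) = q^4 + 12*q^3 - 14*q^2 - 588*q - 1715
(3) = -0.2754*u^5 - 4.5292*u^4 - 4.5821*u^3 - 6.2647*u^2 + 4.7433*u - 7.1799
(4) = 3*l^4 - 8*l^3 - 5*l^2 + 14*l - 64
(5) = 2*t^5 - 7*t^4 + 10*t^3 - 5*t^2 - 14*t - 4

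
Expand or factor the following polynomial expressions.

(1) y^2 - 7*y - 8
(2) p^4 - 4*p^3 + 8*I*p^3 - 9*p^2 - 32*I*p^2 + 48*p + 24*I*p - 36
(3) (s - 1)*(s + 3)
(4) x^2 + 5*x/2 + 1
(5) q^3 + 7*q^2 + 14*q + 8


(1) = (y - 8)*(y + 1)
(2) = (p - 3)*(p - 1)*(p + 2*I)*(p + 6*I)
(3) = s^2 + 2*s - 3
(4) = (x + 1/2)*(x + 2)
(5) = (q + 1)*(q + 2)*(q + 4)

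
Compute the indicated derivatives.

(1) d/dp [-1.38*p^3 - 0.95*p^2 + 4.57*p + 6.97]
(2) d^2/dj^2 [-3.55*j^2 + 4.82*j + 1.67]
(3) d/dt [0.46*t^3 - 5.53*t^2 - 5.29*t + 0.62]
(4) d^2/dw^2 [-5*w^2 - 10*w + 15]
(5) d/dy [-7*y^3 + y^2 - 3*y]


(1) = -4.14*p^2 - 1.9*p + 4.57
(2) = -7.10000000000000
(3) = 1.38*t^2 - 11.06*t - 5.29
(4) = -10
(5) = -21*y^2 + 2*y - 3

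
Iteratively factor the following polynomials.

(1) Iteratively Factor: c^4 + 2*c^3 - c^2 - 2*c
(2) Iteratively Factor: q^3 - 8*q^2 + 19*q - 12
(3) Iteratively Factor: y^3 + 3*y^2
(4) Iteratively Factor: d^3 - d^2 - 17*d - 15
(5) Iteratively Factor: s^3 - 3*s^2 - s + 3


(1) = (c)*(c^3 + 2*c^2 - c - 2) = c*(c + 1)*(c^2 + c - 2) = c*(c + 1)*(c + 2)*(c - 1)
(2) = (q - 1)*(q^2 - 7*q + 12) = (q - 3)*(q - 1)*(q - 4)
(3) = (y)*(y^2 + 3*y) = y^2*(y + 3)
(4) = (d - 5)*(d^2 + 4*d + 3) = (d - 5)*(d + 3)*(d + 1)
(5) = (s - 3)*(s^2 - 1) = (s - 3)*(s + 1)*(s - 1)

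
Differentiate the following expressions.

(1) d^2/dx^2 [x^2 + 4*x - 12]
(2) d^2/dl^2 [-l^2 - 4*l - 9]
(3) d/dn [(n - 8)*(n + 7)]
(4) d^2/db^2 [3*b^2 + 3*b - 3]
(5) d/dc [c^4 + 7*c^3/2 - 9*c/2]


(1) = 2
(2) = -2
(3) = 2*n - 1
(4) = 6
(5) = 4*c^3 + 21*c^2/2 - 9/2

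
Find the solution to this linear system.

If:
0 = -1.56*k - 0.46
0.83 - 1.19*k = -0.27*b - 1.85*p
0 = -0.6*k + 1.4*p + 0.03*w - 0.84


Then:
b = 0.146825396825397*w - 7.61891195224529
k = -0.29
p = 0.473626373626374 - 0.0214285714285714*w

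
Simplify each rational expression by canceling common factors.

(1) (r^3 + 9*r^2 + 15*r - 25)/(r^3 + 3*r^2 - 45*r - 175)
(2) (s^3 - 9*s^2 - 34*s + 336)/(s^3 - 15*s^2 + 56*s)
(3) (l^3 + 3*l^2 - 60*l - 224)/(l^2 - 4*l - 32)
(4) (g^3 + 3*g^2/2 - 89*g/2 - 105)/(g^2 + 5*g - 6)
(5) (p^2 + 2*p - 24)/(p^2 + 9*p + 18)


(1) = (r - 1)/(r - 7)
(2) = (s + 6)/s
(3) = l + 7
(4) = (2*g^2 - 9*g - 35)/(2*g - 2)
(5) = (p - 4)/(p + 3)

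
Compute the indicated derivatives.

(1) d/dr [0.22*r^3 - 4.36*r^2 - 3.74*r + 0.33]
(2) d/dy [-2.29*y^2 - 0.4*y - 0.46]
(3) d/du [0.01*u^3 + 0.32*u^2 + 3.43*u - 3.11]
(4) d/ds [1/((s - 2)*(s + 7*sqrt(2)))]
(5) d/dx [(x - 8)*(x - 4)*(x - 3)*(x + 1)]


(1) = 0.66*r^2 - 8.72*r - 3.74
(2) = -4.58*y - 0.4
(3) = 0.03*u^2 + 0.64*u + 3.43
(4) = ((2 - s)*(s + 7*sqrt(2)) - (s - 2)^2)/((s - 2)^3*(s + 7*sqrt(2))^2)
(5) = 4*x^3 - 42*x^2 + 106*x - 28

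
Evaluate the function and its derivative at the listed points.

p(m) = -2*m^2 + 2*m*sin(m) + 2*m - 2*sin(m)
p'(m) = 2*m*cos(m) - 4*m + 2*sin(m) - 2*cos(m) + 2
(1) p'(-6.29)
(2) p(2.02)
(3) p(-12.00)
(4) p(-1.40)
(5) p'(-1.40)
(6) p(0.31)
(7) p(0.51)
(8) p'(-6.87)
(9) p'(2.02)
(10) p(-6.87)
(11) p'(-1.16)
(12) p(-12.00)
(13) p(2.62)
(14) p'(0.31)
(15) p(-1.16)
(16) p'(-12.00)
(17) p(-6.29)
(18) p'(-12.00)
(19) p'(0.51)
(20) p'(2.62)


(1) = 12.57
(2) = -2.28
(3) = -325.95
(4) = -1.99
(5) = 4.81
(6) = 0.01
(7) = 0.02
(8) = 15.27
(9) = -5.16
(10) = -99.42
(11) = 3.08
(12) = -325.95
(13) = -6.87
(14) = 0.06
(15) = -1.05
(16) = 29.13
(17) = -91.61
(18) = 29.13
(19) = 0.08
(20) = -10.29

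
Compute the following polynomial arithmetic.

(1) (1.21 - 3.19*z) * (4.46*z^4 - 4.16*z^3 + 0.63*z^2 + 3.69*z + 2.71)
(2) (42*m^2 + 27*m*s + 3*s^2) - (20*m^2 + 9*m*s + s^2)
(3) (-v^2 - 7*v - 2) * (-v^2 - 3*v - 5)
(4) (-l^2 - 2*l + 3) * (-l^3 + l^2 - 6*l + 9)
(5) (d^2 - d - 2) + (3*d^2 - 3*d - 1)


(1) = -14.2274*z^5 + 18.667*z^4 - 7.0433*z^3 - 11.0088*z^2 - 4.18*z + 3.2791
(2) = 22*m^2 + 18*m*s + 2*s^2
(3) = v^4 + 10*v^3 + 28*v^2 + 41*v + 10
(4) = l^5 + l^4 + l^3 + 6*l^2 - 36*l + 27
(5) = 4*d^2 - 4*d - 3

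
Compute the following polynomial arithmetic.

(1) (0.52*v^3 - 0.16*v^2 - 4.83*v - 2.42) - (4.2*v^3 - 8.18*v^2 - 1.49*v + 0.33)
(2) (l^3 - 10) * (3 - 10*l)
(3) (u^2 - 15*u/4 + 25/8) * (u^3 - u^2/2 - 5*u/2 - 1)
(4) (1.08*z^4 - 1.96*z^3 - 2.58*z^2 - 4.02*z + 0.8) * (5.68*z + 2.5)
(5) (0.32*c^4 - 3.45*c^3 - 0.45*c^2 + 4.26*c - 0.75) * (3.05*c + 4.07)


(1) = -3.68*v^3 + 8.02*v^2 - 3.34*v - 2.75
(2) = -10*l^4 + 3*l^3 + 100*l - 30
(3) = u^5 - 17*u^4/4 + 5*u^3/2 + 109*u^2/16 - 65*u/16 - 25/8
(4) = 6.1344*z^5 - 8.4328*z^4 - 19.5544*z^3 - 29.2836*z^2 - 5.506*z + 2.0
(5) = 0.976*c^5 - 9.2201*c^4 - 15.414*c^3 + 11.1615*c^2 + 15.0507*c - 3.0525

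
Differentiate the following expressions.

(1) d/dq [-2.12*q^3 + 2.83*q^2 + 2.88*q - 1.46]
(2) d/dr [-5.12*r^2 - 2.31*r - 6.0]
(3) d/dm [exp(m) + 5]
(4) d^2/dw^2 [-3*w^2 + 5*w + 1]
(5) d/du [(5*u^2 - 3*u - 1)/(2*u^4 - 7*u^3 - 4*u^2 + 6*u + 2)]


(1) = -6.36*q^2 + 5.66*q + 2.88
(2) = -10.24*r - 2.31
(3) = exp(m)
(4) = -6
(5) = u*(-20*u^4 + 53*u^3 - 34*u^2 - 3*u + 12)/(4*u^8 - 28*u^7 + 33*u^6 + 80*u^5 - 60*u^4 - 76*u^3 + 20*u^2 + 24*u + 4)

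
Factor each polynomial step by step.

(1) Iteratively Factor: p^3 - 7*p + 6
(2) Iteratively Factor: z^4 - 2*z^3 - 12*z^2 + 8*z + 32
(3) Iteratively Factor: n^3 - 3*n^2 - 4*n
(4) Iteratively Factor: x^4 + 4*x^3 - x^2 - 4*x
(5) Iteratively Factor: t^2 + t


(1) = (p + 3)*(p^2 - 3*p + 2) = (p - 1)*(p + 3)*(p - 2)
(2) = (z - 2)*(z^3 - 12*z - 16) = (z - 4)*(z - 2)*(z^2 + 4*z + 4) = (z - 4)*(z - 2)*(z + 2)*(z + 2)
(3) = (n)*(n^2 - 3*n - 4) = n*(n - 4)*(n + 1)
(4) = (x - 1)*(x^3 + 5*x^2 + 4*x) = (x - 1)*(x + 1)*(x^2 + 4*x) = (x - 1)*(x + 1)*(x + 4)*(x)
(5) = (t + 1)*(t)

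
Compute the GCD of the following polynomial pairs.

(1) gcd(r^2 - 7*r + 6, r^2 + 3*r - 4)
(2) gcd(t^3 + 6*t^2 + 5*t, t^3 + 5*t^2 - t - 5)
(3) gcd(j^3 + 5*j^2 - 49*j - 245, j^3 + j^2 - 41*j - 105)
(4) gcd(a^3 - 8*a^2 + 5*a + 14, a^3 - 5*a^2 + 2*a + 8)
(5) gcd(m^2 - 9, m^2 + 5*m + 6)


(1) = gcd((r - 6)*(r - 1), (r - 1)*(r + 4)) = r - 1
(2) = gcd(t*(t + 1)*(t + 5), (t - 1)*(t + 1)*(t + 5)) = t^2 + 6*t + 5
(3) = j^2 - 2*j - 35
(4) = a^2 - a - 2
(5) = m + 3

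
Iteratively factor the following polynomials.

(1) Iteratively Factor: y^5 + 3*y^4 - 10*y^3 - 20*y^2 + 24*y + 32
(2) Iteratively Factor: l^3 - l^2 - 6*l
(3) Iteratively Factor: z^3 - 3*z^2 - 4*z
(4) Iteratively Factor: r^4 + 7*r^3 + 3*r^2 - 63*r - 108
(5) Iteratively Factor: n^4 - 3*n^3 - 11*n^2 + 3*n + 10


(1) = (y - 2)*(y^4 + 5*y^3 - 20*y - 16) = (y - 2)*(y + 2)*(y^3 + 3*y^2 - 6*y - 8) = (y - 2)*(y + 1)*(y + 2)*(y^2 + 2*y - 8) = (y - 2)^2*(y + 1)*(y + 2)*(y + 4)
(2) = (l - 3)*(l^2 + 2*l) = l*(l - 3)*(l + 2)
(3) = (z - 4)*(z^2 + z) = z*(z - 4)*(z + 1)
(4) = (r - 3)*(r^3 + 10*r^2 + 33*r + 36) = (r - 3)*(r + 3)*(r^2 + 7*r + 12) = (r - 3)*(r + 3)*(r + 4)*(r + 3)
(5) = (n - 1)*(n^3 - 2*n^2 - 13*n - 10) = (n - 5)*(n - 1)*(n^2 + 3*n + 2) = (n - 5)*(n - 1)*(n + 2)*(n + 1)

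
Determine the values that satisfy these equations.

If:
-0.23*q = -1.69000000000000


Then:
q = 7.35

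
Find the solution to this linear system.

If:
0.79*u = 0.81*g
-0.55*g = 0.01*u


Then:
g = 0.00
u = 0.00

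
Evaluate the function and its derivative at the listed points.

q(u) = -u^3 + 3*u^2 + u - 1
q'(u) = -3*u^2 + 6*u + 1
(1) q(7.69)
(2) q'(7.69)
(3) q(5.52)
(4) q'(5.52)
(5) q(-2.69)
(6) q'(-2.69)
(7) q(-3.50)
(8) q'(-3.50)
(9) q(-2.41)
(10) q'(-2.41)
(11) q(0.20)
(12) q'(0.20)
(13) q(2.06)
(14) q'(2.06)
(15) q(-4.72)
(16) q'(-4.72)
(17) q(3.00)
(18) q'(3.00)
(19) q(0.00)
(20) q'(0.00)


(1) = -270.66
(2) = -130.27
(3) = -72.27
(4) = -57.29
(5) = 37.48
(6) = -36.85
(7) = 75.12
(8) = -56.75
(9) = 28.01
(10) = -30.88
(11) = -0.69
(12) = 2.08
(13) = 5.05
(14) = 0.63
(15) = 166.27
(16) = -94.16
(17) = 2.00
(18) = -8.00
(19) = -1.00
(20) = 1.00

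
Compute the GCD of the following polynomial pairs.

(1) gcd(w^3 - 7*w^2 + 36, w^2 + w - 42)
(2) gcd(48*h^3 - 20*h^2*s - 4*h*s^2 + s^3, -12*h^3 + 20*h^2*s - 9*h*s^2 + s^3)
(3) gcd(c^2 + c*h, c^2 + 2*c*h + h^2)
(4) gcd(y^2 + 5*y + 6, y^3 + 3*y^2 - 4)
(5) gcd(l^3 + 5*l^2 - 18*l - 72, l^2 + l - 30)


(1) = w - 6
(2) = 12*h^2 - 8*h*s + s^2
(3) = c + h
(4) = y + 2
(5) = gcd((l - 4)*(l + 3)*(l + 6), (l - 5)*(l + 6)) = l + 6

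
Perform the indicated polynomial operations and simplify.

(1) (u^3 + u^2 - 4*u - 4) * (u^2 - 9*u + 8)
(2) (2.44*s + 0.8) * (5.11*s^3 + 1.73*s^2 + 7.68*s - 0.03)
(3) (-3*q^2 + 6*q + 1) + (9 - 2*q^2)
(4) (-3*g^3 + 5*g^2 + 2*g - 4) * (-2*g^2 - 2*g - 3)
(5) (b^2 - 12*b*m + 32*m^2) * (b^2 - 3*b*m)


(1) = u^5 - 8*u^4 - 5*u^3 + 40*u^2 + 4*u - 32
(2) = 12.4684*s^4 + 8.3092*s^3 + 20.1232*s^2 + 6.0708*s - 0.024
(3) = -5*q^2 + 6*q + 10
(4) = 6*g^5 - 4*g^4 - 5*g^3 - 11*g^2 + 2*g + 12
(5) = b^4 - 15*b^3*m + 68*b^2*m^2 - 96*b*m^3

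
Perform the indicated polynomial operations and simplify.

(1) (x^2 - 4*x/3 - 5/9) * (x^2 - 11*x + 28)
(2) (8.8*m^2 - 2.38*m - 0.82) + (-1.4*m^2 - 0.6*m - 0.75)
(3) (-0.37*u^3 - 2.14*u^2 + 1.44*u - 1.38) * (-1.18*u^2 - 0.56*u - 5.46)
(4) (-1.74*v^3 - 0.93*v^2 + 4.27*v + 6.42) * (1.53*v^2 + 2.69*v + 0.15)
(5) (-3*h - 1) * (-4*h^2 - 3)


(1) = x^4 - 37*x^3/3 + 379*x^2/9 - 281*x/9 - 140/9
(2) = 7.4*m^2 - 2.98*m - 1.57
(3) = 0.4366*u^5 + 2.7324*u^4 + 1.5194*u^3 + 12.5064*u^2 - 7.0896*u + 7.5348
(4) = -2.6622*v^5 - 6.1035*v^4 + 3.7704*v^3 + 21.1694*v^2 + 17.9103*v + 0.963
(5) = 12*h^3 + 4*h^2 + 9*h + 3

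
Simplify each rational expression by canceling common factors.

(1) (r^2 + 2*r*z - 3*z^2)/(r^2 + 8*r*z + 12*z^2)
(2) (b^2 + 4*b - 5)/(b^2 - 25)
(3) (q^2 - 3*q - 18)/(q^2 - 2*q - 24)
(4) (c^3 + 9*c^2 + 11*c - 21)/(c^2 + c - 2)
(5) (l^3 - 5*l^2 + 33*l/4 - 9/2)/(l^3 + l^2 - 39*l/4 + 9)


(1) = (r^2 + 2*r*z - 3*z^2)/(r^2 + 8*r*z + 12*z^2)
(2) = (b - 1)/(b - 5)
(3) = (q + 3)/(q + 4)
(4) = (c^2 + 10*c + 21)/(c + 2)
(5) = (l - 2)/(l + 4)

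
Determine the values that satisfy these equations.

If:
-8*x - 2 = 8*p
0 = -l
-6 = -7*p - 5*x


Then:
l = 0
p = 29/8
x = -31/8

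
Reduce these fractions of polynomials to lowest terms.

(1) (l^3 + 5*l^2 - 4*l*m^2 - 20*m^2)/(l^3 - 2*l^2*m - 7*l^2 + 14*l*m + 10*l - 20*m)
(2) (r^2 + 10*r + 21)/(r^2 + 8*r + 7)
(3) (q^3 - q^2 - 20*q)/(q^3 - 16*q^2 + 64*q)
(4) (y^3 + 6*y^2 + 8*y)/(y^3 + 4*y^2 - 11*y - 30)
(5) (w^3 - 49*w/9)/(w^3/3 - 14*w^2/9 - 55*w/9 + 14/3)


(1) = (l^2 + 2*l*m + 5*l + 10*m)/(l^2 - 7*l + 10)
(2) = (r + 3)/(r + 1)
(3) = (q^2 - q - 20)/(q^2 - 16*q + 64)
(4) = (y^2 + 4*y)/(y^2 + 2*y - 15)
(5) = (9*w^3 - 49*w)/(3*w^3 - 14*w^2 - 55*w + 42)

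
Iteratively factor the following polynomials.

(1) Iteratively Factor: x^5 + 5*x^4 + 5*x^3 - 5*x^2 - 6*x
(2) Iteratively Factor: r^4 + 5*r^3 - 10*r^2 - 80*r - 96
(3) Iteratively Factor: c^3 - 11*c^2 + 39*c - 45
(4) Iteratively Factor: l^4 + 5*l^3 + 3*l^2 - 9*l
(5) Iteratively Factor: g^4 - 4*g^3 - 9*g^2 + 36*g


(1) = (x - 1)*(x^4 + 6*x^3 + 11*x^2 + 6*x) = (x - 1)*(x + 1)*(x^3 + 5*x^2 + 6*x) = (x - 1)*(x + 1)*(x + 3)*(x^2 + 2*x) = x*(x - 1)*(x + 1)*(x + 3)*(x + 2)
(2) = (r + 2)*(r^3 + 3*r^2 - 16*r - 48) = (r + 2)*(r + 3)*(r^2 - 16) = (r + 2)*(r + 3)*(r + 4)*(r - 4)
(3) = (c - 5)*(c^2 - 6*c + 9) = (c - 5)*(c - 3)*(c - 3)
(4) = (l + 3)*(l^3 + 2*l^2 - 3*l) = l*(l + 3)*(l^2 + 2*l - 3) = l*(l - 1)*(l + 3)*(l + 3)
(5) = (g)*(g^3 - 4*g^2 - 9*g + 36) = g*(g - 4)*(g^2 - 9) = g*(g - 4)*(g - 3)*(g + 3)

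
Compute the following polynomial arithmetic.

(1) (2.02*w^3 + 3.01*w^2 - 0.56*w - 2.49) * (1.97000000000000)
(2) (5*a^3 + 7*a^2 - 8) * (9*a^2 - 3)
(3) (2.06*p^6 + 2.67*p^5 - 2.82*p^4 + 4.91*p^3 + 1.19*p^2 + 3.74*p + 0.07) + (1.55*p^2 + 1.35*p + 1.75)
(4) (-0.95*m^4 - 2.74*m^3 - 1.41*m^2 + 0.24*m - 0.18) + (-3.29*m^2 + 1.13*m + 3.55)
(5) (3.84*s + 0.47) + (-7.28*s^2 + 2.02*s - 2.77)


(1) = 3.9794*w^3 + 5.9297*w^2 - 1.1032*w - 4.9053
(2) = 45*a^5 + 63*a^4 - 15*a^3 - 93*a^2 + 24
(3) = 2.06*p^6 + 2.67*p^5 - 2.82*p^4 + 4.91*p^3 + 2.74*p^2 + 5.09*p + 1.82
(4) = -0.95*m^4 - 2.74*m^3 - 4.7*m^2 + 1.37*m + 3.37
(5) = -7.28*s^2 + 5.86*s - 2.3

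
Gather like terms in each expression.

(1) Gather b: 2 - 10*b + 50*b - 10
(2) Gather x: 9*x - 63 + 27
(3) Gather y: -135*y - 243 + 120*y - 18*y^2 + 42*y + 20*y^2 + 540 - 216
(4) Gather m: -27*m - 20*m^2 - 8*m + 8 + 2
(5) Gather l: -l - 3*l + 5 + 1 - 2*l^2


(1) = 40*b - 8
(2) = 9*x - 36
(3) = 2*y^2 + 27*y + 81
(4) = -20*m^2 - 35*m + 10
(5) = -2*l^2 - 4*l + 6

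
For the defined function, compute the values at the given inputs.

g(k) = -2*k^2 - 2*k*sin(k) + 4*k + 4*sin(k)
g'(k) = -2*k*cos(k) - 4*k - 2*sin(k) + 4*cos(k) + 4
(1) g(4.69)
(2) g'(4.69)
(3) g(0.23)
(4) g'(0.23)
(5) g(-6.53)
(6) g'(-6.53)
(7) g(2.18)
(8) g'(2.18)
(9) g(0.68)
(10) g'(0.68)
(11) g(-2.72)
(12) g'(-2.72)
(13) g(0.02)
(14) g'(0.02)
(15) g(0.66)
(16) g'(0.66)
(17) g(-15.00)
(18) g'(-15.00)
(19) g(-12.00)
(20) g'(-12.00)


(1) = -19.85
(2) = -12.64
(3) = 1.62
(4) = 6.07
(5) = -115.57
(6) = 47.15
(7) = -1.08
(8) = -6.15
(9) = 3.46
(10) = 2.08
(11) = -29.54
(12) = 7.09
(13) = 0.16
(14) = 7.84
(15) = 3.41
(16) = 2.25
(17) = -532.11
(18) = 39.47
(19) = -320.98
(20) = 74.55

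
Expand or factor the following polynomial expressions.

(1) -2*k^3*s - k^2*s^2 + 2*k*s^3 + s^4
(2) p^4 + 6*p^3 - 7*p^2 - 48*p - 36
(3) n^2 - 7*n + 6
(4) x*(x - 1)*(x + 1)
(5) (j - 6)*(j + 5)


(1) = s*(-k + s)*(k + s)*(2*k + s)
(2) = (p - 3)*(p + 1)*(p + 2)*(p + 6)
(3) = (n - 6)*(n - 1)
(4) = x^3 - x
(5) = j^2 - j - 30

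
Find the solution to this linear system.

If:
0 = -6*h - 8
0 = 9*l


Then:
h = -4/3
l = 0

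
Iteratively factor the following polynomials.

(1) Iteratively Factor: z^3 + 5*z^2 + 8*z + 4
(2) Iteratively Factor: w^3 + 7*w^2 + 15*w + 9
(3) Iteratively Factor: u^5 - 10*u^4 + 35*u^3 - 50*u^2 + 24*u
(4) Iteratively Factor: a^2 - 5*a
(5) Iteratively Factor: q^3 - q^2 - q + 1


(1) = (z + 1)*(z^2 + 4*z + 4) = (z + 1)*(z + 2)*(z + 2)
(2) = (w + 1)*(w^2 + 6*w + 9) = (w + 1)*(w + 3)*(w + 3)
(3) = (u - 3)*(u^4 - 7*u^3 + 14*u^2 - 8*u) = (u - 3)*(u - 1)*(u^3 - 6*u^2 + 8*u) = (u - 3)*(u - 2)*(u - 1)*(u^2 - 4*u) = u*(u - 3)*(u - 2)*(u - 1)*(u - 4)
(4) = (a - 5)*(a)
(5) = (q - 1)*(q^2 - 1) = (q - 1)^2*(q + 1)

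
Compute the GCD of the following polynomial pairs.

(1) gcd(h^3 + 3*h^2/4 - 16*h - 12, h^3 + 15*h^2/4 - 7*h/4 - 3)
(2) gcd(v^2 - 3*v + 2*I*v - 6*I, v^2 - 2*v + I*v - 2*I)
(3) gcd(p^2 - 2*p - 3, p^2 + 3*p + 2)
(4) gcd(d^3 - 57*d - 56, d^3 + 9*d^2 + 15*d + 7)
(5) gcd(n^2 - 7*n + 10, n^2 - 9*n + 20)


(1) = h^2 + 19*h/4 + 3
(2) = 1
(3) = p + 1
(4) = gcd((d - 8)*(d + 1)*(d + 7), (d + 1)^2*(d + 7)) = d^2 + 8*d + 7
(5) = gcd((n - 5)*(n - 2), (n - 5)*(n - 4)) = n - 5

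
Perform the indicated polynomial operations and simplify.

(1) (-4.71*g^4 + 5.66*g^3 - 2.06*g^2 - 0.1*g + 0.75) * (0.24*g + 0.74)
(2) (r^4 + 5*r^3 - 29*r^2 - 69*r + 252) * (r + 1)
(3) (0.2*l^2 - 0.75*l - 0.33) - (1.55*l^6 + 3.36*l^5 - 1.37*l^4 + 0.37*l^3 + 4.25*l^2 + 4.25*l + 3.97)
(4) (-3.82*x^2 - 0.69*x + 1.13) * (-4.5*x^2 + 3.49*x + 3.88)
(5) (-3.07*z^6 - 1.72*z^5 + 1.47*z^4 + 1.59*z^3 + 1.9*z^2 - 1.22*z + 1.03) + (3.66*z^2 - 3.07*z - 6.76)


(1) = -1.1304*g^5 - 2.127*g^4 + 3.694*g^3 - 1.5484*g^2 + 0.106*g + 0.555
(2) = r^5 + 6*r^4 - 24*r^3 - 98*r^2 + 183*r + 252
(3) = -1.55*l^6 - 3.36*l^5 + 1.37*l^4 - 0.37*l^3 - 4.05*l^2 - 5.0*l - 4.3
(4) = 17.19*x^4 - 10.2268*x^3 - 22.3147*x^2 + 1.2665*x + 4.3844
(5) = -3.07*z^6 - 1.72*z^5 + 1.47*z^4 + 1.59*z^3 + 5.56*z^2 - 4.29*z - 5.73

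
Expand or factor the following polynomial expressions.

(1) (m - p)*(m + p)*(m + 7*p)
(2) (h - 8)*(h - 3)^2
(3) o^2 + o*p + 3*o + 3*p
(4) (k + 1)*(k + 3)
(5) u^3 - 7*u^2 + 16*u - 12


(1) = m^3 + 7*m^2*p - m*p^2 - 7*p^3
(2) = h^3 - 14*h^2 + 57*h - 72
(3) = (o + 3)*(o + p)
(4) = k^2 + 4*k + 3
(5) = (u - 3)*(u - 2)^2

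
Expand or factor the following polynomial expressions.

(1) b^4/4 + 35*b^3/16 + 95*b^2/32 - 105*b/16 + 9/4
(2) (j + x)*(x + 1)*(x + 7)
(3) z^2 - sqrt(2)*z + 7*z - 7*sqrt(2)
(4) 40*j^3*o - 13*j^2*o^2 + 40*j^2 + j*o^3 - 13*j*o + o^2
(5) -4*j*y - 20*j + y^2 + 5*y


(1) = (b/4 + 1)*(b - 3/4)*(b - 1/2)*(b + 6)
(2) = j*x^2 + 8*j*x + 7*j + x^3 + 8*x^2 + 7*x
(3) = (z + 7)*(z - sqrt(2))
(4) = (-8*j + o)*(-5*j + o)*(j*o + 1)
(5) = (-4*j + y)*(y + 5)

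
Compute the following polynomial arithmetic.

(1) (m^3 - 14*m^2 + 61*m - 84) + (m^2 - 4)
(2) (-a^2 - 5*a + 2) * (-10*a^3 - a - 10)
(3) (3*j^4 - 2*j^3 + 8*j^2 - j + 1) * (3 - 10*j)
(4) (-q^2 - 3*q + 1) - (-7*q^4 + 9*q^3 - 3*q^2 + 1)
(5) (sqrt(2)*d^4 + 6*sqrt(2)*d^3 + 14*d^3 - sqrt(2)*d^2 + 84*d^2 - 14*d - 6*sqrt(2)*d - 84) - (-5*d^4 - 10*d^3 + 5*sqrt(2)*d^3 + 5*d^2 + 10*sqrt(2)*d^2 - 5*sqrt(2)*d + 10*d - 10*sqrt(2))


(1) = m^3 - 13*m^2 + 61*m - 88
(2) = 10*a^5 + 50*a^4 - 19*a^3 + 15*a^2 + 48*a - 20
(3) = -30*j^5 + 29*j^4 - 86*j^3 + 34*j^2 - 13*j + 3
(4) = 7*q^4 - 9*q^3 + 2*q^2 - 3*q
(5) = sqrt(2)*d^4 + 5*d^4 + sqrt(2)*d^3 + 24*d^3 - 11*sqrt(2)*d^2 + 79*d^2 - 24*d - sqrt(2)*d - 84 + 10*sqrt(2)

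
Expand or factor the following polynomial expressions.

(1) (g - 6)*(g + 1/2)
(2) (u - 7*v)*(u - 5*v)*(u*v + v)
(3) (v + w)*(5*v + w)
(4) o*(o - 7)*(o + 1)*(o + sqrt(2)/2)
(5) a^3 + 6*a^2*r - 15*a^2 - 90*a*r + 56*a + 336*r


(1) = g^2 - 11*g/2 - 3
(2) = u^3*v - 12*u^2*v^2 + u^2*v + 35*u*v^3 - 12*u*v^2 + 35*v^3
(3) = 5*v^2 + 6*v*w + w^2
(4) = o^4 - 6*o^3 + sqrt(2)*o^3/2 - 7*o^2 - 3*sqrt(2)*o^2 - 7*sqrt(2)*o/2
(5) = (a - 8)*(a - 7)*(a + 6*r)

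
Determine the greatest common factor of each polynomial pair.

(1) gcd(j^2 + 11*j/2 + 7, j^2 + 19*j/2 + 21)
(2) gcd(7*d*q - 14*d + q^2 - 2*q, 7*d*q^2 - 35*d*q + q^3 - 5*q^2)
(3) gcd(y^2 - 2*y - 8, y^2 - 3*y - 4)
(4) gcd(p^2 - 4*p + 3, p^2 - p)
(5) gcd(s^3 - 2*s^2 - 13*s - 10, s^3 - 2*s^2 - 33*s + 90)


(1) = j + 7/2
(2) = 7*d + q
(3) = y - 4
(4) = p - 1
(5) = s - 5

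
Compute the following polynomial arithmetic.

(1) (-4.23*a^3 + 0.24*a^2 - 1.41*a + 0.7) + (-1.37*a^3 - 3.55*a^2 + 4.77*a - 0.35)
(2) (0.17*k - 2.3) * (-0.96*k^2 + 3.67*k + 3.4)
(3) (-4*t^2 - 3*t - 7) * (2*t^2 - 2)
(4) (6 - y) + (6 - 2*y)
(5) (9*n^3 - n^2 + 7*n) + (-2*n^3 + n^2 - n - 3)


(1) = -5.6*a^3 - 3.31*a^2 + 3.36*a + 0.35
(2) = -0.1632*k^3 + 2.8319*k^2 - 7.863*k - 7.82
(3) = -8*t^4 - 6*t^3 - 6*t^2 + 6*t + 14
(4) = 12 - 3*y
(5) = 7*n^3 + 6*n - 3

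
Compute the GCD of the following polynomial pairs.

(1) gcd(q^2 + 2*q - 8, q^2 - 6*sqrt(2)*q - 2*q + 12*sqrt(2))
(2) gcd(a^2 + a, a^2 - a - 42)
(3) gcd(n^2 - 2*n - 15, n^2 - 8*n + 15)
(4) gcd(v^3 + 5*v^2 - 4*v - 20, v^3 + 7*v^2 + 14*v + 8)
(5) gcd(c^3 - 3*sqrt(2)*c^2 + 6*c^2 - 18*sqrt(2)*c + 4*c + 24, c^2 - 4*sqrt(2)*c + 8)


(1) = q - 2
(2) = gcd(a*(a + 1), (a - 7)*(a + 6)) = 1
(3) = gcd((n - 5)*(n + 3), (n - 5)*(n - 3)) = n - 5
(4) = gcd((v - 2)*(v + 2)*(v + 5), (v + 1)*(v + 2)*(v + 4)) = v + 2
(5) = c - 2*sqrt(2)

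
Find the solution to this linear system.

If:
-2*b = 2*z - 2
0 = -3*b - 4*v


Then:
b = 1 - z
v = 3*z/4 - 3/4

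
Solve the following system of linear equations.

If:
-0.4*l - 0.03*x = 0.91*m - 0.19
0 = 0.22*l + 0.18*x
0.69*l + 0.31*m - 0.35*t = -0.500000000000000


Then:
l = -0.818181818181818*x
m = 0.326673326673327*x + 0.208791208791209
t = 1.61350078492936 - 1.32364778079064*x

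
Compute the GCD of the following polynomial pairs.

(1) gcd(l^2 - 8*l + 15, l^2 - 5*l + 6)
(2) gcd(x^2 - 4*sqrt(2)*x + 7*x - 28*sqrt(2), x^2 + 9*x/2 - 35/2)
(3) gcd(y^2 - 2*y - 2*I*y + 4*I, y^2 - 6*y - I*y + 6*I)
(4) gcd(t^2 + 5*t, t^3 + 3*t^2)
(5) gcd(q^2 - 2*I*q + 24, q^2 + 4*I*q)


(1) = l - 3
(2) = gcd((x + 7)*(x - 4*sqrt(2)), (x - 5/2)*(x + 7)) = x + 7
(3) = gcd((y - 2)*(y - 2*I), (y - 6)*(y - I)) = 1
(4) = gcd(t*(t + 5), t^2*(t + 3)) = t
(5) = gcd((q - 6*I)*(q + 4*I), q*(q + 4*I)) = q + 4*I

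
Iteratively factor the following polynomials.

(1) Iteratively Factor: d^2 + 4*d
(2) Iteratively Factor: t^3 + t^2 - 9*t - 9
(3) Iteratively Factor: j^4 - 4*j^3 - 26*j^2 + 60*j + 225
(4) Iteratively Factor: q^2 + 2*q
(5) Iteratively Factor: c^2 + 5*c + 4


(1) = (d + 4)*(d)
(2) = (t + 1)*(t^2 - 9) = (t - 3)*(t + 1)*(t + 3)
(3) = (j + 3)*(j^3 - 7*j^2 - 5*j + 75) = (j - 5)*(j + 3)*(j^2 - 2*j - 15) = (j - 5)*(j + 3)^2*(j - 5)
(4) = (q + 2)*(q)
(5) = (c + 1)*(c + 4)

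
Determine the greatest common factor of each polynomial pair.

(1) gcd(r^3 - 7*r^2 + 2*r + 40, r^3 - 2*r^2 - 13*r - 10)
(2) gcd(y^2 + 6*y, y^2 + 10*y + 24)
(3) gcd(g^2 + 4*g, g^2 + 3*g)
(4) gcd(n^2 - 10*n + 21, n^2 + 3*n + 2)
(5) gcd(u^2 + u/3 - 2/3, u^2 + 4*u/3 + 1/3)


(1) = r^2 - 3*r - 10
(2) = gcd(y*(y + 6), (y + 4)*(y + 6)) = y + 6
(3) = g
(4) = 1
(5) = gcd((u - 2/3)*(u + 1), (u + 1/3)*(u + 1)) = u + 1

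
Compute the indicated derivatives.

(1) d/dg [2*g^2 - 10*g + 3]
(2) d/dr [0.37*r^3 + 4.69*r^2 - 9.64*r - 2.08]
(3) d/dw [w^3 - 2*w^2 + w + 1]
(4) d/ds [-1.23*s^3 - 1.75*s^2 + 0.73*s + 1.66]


(1) = 4*g - 10
(2) = 1.11*r^2 + 9.38*r - 9.64
(3) = 3*w^2 - 4*w + 1
(4) = -3.69*s^2 - 3.5*s + 0.73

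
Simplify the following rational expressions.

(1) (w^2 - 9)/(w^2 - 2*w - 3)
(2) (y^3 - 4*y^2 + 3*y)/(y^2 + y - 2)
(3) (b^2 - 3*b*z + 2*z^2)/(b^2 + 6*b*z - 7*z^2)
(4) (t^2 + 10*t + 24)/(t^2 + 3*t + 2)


(1) = (w + 3)/(w + 1)
(2) = (y^2 - 3*y)/(y + 2)
(3) = (b - 2*z)/(b + 7*z)
(4) = (t^2 + 10*t + 24)/(t^2 + 3*t + 2)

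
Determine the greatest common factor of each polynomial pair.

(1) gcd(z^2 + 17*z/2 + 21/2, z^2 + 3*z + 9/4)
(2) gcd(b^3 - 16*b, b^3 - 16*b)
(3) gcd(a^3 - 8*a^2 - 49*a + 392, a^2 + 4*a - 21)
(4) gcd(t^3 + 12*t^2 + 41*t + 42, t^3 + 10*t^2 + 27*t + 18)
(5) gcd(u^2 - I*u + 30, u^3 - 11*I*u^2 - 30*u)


(1) = gcd((z + 3/2)*(z + 7), (z + 3/2)^2) = z + 3/2
(2) = gcd(b*(b - 4)*(b + 4), b*(b - 4)*(b + 4)) = b^3 - 16*b
(3) = gcd((a - 8)*(a - 7)*(a + 7), (a - 3)*(a + 7)) = a + 7
(4) = gcd((t + 2)*(t + 3)*(t + 7), (t + 1)*(t + 3)*(t + 6)) = t + 3
(5) = u - 6*I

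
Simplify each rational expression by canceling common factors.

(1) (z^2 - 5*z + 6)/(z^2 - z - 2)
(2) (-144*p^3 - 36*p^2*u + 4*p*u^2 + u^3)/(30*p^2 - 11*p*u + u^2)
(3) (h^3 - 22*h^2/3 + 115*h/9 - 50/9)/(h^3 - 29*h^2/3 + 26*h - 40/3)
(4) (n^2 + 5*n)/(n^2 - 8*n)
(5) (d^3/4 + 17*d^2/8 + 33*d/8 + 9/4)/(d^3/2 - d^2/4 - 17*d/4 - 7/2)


(1) = (z - 3)/(z + 1)
(2) = (-24*p^2 - 10*p*u - u^2)/(5*p - u)
(3) = (3*h - 5)/(3*h - 12)
(4) = (n + 5)/(n - 8)
(5) = (2*d^2 + 15*d + 18)/(4*d^2 - 6*d - 28)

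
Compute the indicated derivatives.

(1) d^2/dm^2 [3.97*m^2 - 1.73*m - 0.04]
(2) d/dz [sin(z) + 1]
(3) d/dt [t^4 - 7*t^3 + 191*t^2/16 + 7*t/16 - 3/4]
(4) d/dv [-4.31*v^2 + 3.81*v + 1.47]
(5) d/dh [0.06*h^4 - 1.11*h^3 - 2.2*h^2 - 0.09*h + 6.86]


(1) = 7.94000000000000
(2) = cos(z)
(3) = 4*t^3 - 21*t^2 + 191*t/8 + 7/16
(4) = 3.81 - 8.62*v
(5) = 0.24*h^3 - 3.33*h^2 - 4.4*h - 0.09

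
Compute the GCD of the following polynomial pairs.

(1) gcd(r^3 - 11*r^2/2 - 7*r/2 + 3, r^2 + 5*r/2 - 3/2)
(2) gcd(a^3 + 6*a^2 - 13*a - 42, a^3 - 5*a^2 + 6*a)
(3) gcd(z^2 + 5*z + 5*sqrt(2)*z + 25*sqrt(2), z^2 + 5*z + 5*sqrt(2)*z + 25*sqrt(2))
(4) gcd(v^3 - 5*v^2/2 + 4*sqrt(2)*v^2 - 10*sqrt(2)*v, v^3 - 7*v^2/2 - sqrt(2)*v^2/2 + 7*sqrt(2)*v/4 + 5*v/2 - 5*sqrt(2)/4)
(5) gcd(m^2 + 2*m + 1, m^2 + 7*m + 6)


(1) = r - 1/2
(2) = a - 3
(3) = z^2 + z*(5 + 5*sqrt(2)) + 25*sqrt(2)
(4) = v - 5/2
(5) = m + 1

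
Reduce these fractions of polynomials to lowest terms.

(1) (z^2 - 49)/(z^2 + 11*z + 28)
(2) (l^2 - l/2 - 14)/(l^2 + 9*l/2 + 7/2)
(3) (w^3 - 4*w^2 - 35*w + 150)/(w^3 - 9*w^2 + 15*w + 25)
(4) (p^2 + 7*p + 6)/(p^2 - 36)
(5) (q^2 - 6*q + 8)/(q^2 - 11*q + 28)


(1) = (z - 7)/(z + 4)
(2) = (l - 4)/(l + 1)
(3) = (w + 6)/(w + 1)
(4) = (p + 1)/(p - 6)
(5) = (q - 2)/(q - 7)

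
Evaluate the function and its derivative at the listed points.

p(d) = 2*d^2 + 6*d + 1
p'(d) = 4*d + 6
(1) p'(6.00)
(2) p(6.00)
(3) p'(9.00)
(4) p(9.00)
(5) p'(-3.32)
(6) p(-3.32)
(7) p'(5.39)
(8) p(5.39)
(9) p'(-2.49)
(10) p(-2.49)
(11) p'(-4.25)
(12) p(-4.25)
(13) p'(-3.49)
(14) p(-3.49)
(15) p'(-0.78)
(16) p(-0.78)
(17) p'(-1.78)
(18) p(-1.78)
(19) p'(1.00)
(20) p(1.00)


(1) = 30.00
(2) = 109.00
(3) = 42.00
(4) = 217.00
(5) = -7.28
(6) = 3.12
(7) = 27.56
(8) = 91.44
(9) = -3.96
(10) = -1.54
(11) = -11.00
(12) = 11.62
(13) = -7.96
(14) = 4.42
(15) = 2.88
(16) = -2.46
(17) = -1.12
(18) = -3.34
(19) = 10.00
(20) = 9.00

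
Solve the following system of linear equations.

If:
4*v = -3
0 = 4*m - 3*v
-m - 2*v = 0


Then:
No Solution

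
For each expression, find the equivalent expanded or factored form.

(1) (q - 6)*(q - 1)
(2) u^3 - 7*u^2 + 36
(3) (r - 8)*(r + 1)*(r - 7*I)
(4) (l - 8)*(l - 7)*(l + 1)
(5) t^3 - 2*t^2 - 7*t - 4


(1) = q^2 - 7*q + 6
(2) = (u - 6)*(u - 3)*(u + 2)
(3) = r^3 - 7*r^2 - 7*I*r^2 - 8*r + 49*I*r + 56*I
(4) = l^3 - 14*l^2 + 41*l + 56
(5) = (t - 4)*(t + 1)^2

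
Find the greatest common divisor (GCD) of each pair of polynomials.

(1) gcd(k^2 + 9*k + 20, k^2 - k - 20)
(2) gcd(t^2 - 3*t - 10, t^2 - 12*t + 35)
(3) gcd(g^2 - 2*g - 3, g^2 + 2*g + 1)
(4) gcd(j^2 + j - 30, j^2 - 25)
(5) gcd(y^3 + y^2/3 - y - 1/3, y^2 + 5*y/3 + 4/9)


(1) = gcd((k + 4)*(k + 5), (k - 5)*(k + 4)) = k + 4
(2) = t - 5
(3) = gcd((g - 3)*(g + 1), (g + 1)^2) = g + 1
(4) = gcd((j - 5)*(j + 6), (j - 5)*(j + 5)) = j - 5
(5) = y + 1/3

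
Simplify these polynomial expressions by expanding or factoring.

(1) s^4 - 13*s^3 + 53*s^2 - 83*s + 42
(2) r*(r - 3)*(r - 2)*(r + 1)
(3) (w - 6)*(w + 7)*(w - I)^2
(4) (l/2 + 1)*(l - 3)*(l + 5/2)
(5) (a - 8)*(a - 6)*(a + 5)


(1) = (s - 7)*(s - 3)*(s - 2)*(s - 1)
(2) = r^4 - 4*r^3 + r^2 + 6*r
(3) = w^4 + w^3 - 2*I*w^3 - 43*w^2 - 2*I*w^2 - w + 84*I*w + 42
(4) = l^3/2 + 3*l^2/4 - 17*l/4 - 15/2
(5) = a^3 - 9*a^2 - 22*a + 240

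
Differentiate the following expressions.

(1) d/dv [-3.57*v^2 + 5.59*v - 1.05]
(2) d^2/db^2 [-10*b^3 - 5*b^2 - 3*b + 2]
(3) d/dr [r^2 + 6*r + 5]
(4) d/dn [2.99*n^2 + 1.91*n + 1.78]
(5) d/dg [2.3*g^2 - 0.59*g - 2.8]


(1) = 5.59 - 7.14*v
(2) = -60*b - 10
(3) = 2*r + 6
(4) = 5.98*n + 1.91
(5) = 4.6*g - 0.59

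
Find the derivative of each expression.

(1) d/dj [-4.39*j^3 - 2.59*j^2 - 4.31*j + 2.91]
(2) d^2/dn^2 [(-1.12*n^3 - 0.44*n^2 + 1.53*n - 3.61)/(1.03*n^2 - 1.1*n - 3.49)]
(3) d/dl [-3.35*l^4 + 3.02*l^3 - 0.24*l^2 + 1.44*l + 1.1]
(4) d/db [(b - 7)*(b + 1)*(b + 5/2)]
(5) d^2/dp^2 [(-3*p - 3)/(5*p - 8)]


(1) = -13.17*j^2 - 5.18*j - 4.31
(2) = (-8.513214*n^3 - 58.267182*n^2 - 24.310146*n - 57.155762)/(1.092727*n^6 - 3.50097*n^5 - 7.368723*n^4 + 22.39402*n^3 + 24.967809*n^2 - 40.19433*n - 42.508549)
(3) = -13.4*l^3 + 9.06*l^2 - 0.48*l + 1.44
(4) = 3*b^2 - 7*b - 22
(5) = -390/(5*p - 8)^3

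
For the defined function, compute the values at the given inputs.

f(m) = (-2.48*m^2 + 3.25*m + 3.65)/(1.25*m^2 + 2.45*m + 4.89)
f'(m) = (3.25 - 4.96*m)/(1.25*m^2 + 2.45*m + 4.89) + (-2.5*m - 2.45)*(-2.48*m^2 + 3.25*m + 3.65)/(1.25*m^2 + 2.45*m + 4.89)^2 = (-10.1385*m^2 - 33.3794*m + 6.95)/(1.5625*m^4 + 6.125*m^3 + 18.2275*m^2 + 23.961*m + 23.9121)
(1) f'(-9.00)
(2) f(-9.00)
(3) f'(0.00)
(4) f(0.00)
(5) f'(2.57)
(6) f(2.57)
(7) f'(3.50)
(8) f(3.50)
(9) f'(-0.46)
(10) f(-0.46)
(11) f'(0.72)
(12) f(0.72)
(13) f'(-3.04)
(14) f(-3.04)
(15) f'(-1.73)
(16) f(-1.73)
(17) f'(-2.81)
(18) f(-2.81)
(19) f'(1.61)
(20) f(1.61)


(1) = -0.07
(2) = -2.69
(3) = 0.29
(4) = 0.75
(5) = -0.39
(6) = -0.23
(7) = -0.28
(8) = -0.53
(9) = 1.24
(10) = 0.40
(11) = -0.42
(12) = 0.64
(13) = 0.18
(14) = -3.24
(15) = 1.78
(16) = -2.14
(17) = 0.33
(18) = -3.18
(19) = -0.50
(20) = 0.20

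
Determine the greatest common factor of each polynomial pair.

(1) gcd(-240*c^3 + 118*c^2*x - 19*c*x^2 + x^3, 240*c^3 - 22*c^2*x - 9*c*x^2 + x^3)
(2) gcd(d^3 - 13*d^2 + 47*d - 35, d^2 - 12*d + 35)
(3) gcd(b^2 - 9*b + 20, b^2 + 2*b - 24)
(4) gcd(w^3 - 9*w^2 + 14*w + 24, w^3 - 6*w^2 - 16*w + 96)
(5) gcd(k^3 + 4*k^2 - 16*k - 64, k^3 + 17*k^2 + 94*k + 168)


(1) = 48*c^2 - 14*c*x + x^2
(2) = gcd((d - 7)*(d - 5)*(d - 1), (d - 7)*(d - 5)) = d^2 - 12*d + 35
(3) = gcd((b - 5)*(b - 4), (b - 4)*(b + 6)) = b - 4
(4) = gcd((w - 6)*(w - 4)*(w + 1), (w - 6)*(w - 4)*(w + 4)) = w^2 - 10*w + 24
(5) = k + 4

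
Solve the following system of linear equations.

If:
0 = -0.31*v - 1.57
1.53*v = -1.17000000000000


Then:
No Solution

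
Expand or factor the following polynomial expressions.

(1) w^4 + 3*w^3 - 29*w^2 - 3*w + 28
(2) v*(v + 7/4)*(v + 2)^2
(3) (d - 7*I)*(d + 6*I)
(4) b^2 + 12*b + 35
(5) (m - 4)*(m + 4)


(1) = (w - 4)*(w - 1)*(w + 1)*(w + 7)
(2) = v^4 + 23*v^3/4 + 11*v^2 + 7*v
(3) = d^2 - I*d + 42
(4) = (b + 5)*(b + 7)
(5) = m^2 - 16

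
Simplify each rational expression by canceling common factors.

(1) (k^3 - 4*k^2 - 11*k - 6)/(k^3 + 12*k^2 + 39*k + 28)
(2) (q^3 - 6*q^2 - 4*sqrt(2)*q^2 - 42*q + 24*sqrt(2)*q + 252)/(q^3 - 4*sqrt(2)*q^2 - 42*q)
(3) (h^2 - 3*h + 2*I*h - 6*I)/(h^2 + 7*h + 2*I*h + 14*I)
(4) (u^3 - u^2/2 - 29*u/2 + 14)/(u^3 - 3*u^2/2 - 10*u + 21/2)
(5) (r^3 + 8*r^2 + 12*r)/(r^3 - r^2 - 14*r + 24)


(1) = (k^2 - 5*k - 6)/(k^2 + 11*k + 28)
(2) = (q - 6)/q
(3) = (h - 3)/(h + 7)
(4) = (u + 4)/(u + 3)
(5) = (r^3 + 8*r^2 + 12*r)/(r^3 - r^2 - 14*r + 24)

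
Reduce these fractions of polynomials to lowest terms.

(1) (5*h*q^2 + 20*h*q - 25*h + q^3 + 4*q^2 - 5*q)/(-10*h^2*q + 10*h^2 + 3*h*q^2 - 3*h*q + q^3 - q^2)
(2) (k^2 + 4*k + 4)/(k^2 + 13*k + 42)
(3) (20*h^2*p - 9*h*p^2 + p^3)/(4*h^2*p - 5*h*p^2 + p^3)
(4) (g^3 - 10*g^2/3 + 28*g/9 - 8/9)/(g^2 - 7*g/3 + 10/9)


(1) = (q + 5)/(-2*h + q)
(2) = (k^2 + 4*k + 4)/(k^2 + 13*k + 42)
(3) = (-5*h + p)/(-h + p)
(4) = (3*g^2 - 8*g + 4)/(3*g - 5)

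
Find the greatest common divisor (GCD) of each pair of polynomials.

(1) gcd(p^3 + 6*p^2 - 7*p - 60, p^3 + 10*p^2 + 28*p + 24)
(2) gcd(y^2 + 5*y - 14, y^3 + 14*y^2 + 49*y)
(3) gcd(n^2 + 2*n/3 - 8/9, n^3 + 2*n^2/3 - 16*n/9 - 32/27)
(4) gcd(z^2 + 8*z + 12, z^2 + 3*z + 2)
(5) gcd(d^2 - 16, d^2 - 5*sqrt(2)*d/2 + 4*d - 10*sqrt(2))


(1) = 1
(2) = gcd((y - 2)*(y + 7), y*(y + 7)^2) = y + 7
(3) = n + 4/3
(4) = gcd((z + 2)*(z + 6), (z + 1)*(z + 2)) = z + 2
(5) = gcd((d - 4)*(d + 4), (d + 4)*(d - 5*sqrt(2)/2)) = d + 4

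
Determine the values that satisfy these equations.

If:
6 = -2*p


Then:
p = -3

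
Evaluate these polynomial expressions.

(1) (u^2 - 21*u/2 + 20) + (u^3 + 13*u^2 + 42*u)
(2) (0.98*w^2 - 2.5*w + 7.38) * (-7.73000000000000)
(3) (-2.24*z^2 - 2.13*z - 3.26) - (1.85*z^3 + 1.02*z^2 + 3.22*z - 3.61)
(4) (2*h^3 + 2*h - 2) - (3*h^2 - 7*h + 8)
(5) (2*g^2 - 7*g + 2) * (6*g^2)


(1) = u^3 + 14*u^2 + 63*u/2 + 20
(2) = -7.5754*w^2 + 19.325*w - 57.0474
(3) = -1.85*z^3 - 3.26*z^2 - 5.35*z + 0.35
(4) = 2*h^3 - 3*h^2 + 9*h - 10
(5) = 12*g^4 - 42*g^3 + 12*g^2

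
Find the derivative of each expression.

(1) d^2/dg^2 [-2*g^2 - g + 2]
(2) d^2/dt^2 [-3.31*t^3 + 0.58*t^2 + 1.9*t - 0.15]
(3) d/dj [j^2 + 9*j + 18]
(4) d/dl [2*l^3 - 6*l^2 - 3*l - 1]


(1) = -4
(2) = 1.16 - 19.86*t
(3) = 2*j + 9
(4) = 6*l^2 - 12*l - 3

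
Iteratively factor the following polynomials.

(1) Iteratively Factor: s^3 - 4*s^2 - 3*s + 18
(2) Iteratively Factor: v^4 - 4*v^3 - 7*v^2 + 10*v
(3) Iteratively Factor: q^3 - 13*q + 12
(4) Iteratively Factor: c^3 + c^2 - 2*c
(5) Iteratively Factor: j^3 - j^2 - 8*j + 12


(1) = (s - 3)*(s^2 - s - 6) = (s - 3)^2*(s + 2)
(2) = (v)*(v^3 - 4*v^2 - 7*v + 10) = v*(v - 1)*(v^2 - 3*v - 10) = v*(v - 5)*(v - 1)*(v + 2)
(3) = (q + 4)*(q^2 - 4*q + 3) = (q - 3)*(q + 4)*(q - 1)
(4) = (c - 1)*(c^2 + 2*c) = c*(c - 1)*(c + 2)
(5) = (j + 3)*(j^2 - 4*j + 4) = (j - 2)*(j + 3)*(j - 2)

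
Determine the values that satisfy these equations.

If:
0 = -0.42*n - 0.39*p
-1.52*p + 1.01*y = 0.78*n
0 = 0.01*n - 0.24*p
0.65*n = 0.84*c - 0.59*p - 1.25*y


Then:
c = 0.00
n = 0.00
p = 0.00
y = 0.00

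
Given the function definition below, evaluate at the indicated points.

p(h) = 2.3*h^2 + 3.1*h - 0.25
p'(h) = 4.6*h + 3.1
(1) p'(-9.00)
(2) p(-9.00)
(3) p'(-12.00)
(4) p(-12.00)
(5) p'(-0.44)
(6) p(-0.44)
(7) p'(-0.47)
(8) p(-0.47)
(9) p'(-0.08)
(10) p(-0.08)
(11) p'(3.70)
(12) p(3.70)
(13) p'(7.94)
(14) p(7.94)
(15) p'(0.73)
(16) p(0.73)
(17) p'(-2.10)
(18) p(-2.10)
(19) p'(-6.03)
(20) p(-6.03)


(1) = -38.30
(2) = 158.15
(3) = -52.10
(4) = 293.75
(5) = 1.08
(6) = -1.17
(7) = 0.94
(8) = -1.20
(9) = 2.73
(10) = -0.48
(11) = 20.12
(12) = 42.71
(13) = 39.62
(14) = 169.36
(15) = 6.46
(16) = 3.24
(17) = -6.56
(18) = 3.38
(19) = -24.64
(20) = 64.69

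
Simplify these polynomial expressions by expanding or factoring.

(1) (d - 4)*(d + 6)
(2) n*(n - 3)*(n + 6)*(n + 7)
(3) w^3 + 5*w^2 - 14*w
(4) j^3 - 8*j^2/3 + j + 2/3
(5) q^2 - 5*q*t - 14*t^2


(1) = d^2 + 2*d - 24
(2) = n^4 + 10*n^3 + 3*n^2 - 126*n
(3) = w*(w - 2)*(w + 7)
(4) = (j - 2)*(j - 1)*(j + 1/3)
(5) = (q - 7*t)*(q + 2*t)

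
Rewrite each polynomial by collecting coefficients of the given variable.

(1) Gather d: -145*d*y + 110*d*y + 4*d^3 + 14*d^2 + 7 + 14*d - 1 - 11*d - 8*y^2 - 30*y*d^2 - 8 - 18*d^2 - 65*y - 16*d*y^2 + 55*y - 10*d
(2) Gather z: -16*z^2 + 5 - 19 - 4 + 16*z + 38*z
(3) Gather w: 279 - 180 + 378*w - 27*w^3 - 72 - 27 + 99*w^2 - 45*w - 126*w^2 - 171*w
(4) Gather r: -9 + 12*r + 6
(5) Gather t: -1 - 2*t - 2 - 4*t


(1) = 4*d^3 + d^2*(-30*y - 4) + d*(-16*y^2 - 35*y - 7) - 8*y^2 - 10*y - 2
(2) = -16*z^2 + 54*z - 18
(3) = -27*w^3 - 27*w^2 + 162*w
(4) = 12*r - 3
(5) = -6*t - 3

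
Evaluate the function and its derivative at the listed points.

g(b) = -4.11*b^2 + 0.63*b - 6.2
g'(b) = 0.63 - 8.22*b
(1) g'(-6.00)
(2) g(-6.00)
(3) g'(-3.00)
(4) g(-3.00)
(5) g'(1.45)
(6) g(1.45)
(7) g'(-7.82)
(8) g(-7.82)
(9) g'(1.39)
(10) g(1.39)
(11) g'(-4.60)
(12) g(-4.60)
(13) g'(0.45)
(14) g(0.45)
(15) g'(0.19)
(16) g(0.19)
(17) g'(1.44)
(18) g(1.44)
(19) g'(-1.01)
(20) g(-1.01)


(1) = 49.95
(2) = -157.94
(3) = 25.29
(4) = -45.08
(5) = -11.29
(6) = -13.93
(7) = 64.91
(8) = -262.46
(9) = -10.80
(10) = -13.27
(11) = 38.44
(12) = -96.07
(13) = -3.07
(14) = -6.75
(15) = -0.93
(16) = -6.23
(17) = -11.21
(18) = -13.82
(19) = 8.93
(20) = -11.03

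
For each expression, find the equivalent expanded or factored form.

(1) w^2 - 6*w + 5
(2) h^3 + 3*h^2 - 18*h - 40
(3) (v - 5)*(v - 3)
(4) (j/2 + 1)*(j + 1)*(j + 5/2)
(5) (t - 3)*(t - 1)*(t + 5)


(1) = (w - 5)*(w - 1)
(2) = (h - 4)*(h + 2)*(h + 5)
(3) = v^2 - 8*v + 15
(4) = j^3/2 + 11*j^2/4 + 19*j/4 + 5/2
(5) = t^3 + t^2 - 17*t + 15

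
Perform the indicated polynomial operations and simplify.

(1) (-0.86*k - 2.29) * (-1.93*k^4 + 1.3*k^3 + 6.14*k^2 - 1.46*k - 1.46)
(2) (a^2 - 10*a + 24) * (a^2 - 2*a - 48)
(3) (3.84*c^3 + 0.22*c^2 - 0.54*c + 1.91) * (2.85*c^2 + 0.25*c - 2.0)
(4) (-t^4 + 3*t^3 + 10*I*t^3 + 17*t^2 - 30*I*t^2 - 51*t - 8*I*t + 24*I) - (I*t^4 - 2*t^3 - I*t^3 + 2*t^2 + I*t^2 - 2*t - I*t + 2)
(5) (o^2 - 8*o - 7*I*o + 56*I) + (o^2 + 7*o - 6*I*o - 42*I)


(1) = 1.6598*k^5 + 3.3017*k^4 - 8.2574*k^3 - 12.805*k^2 + 4.599*k + 3.3434
(2) = a^4 - 12*a^3 - 4*a^2 + 432*a - 1152
(3) = 10.944*c^5 + 1.587*c^4 - 9.164*c^3 + 4.8685*c^2 + 1.5575*c - 3.82
(4) = -t^4 - I*t^4 + 5*t^3 + 11*I*t^3 + 15*t^2 - 31*I*t^2 - 49*t - 7*I*t - 2 + 24*I
(5) = 2*o^2 - o - 13*I*o + 14*I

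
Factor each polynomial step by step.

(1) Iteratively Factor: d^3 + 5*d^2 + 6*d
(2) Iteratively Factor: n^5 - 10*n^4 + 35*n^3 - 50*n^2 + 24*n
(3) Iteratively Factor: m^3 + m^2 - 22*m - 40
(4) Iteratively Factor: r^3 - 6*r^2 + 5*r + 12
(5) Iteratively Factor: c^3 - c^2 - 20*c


(1) = (d + 3)*(d^2 + 2*d) = (d + 2)*(d + 3)*(d)
(2) = (n - 1)*(n^4 - 9*n^3 + 26*n^2 - 24*n) = (n - 3)*(n - 1)*(n^3 - 6*n^2 + 8*n) = (n - 3)*(n - 2)*(n - 1)*(n^2 - 4*n) = (n - 4)*(n - 3)*(n - 2)*(n - 1)*(n)
(3) = (m - 5)*(m^2 + 6*m + 8) = (m - 5)*(m + 4)*(m + 2)
(4) = (r - 4)*(r^2 - 2*r - 3) = (r - 4)*(r - 3)*(r + 1)
(5) = (c - 5)*(c^2 + 4*c) = c*(c - 5)*(c + 4)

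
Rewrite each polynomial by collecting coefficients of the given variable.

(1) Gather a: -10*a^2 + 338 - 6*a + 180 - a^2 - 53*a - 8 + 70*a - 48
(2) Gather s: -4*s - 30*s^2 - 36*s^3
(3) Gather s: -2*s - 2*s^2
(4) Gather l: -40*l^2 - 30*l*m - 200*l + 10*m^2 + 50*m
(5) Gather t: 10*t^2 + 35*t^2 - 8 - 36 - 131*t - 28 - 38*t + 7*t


(1) = -11*a^2 + 11*a + 462
(2) = -36*s^3 - 30*s^2 - 4*s
(3) = -2*s^2 - 2*s
(4) = -40*l^2 + l*(-30*m - 200) + 10*m^2 + 50*m
(5) = 45*t^2 - 162*t - 72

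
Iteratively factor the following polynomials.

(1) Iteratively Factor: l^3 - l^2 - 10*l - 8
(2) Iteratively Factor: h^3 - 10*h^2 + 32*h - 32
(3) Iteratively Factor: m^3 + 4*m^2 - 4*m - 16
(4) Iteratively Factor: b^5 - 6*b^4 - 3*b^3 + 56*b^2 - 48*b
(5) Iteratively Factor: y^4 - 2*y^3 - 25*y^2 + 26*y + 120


(1) = (l - 4)*(l^2 + 3*l + 2) = (l - 4)*(l + 2)*(l + 1)
(2) = (h - 2)*(h^2 - 8*h + 16) = (h - 4)*(h - 2)*(h - 4)
(3) = (m + 4)*(m^2 - 4) = (m - 2)*(m + 4)*(m + 2)
(4) = (b - 4)*(b^4 - 2*b^3 - 11*b^2 + 12*b) = (b - 4)*(b - 1)*(b^3 - b^2 - 12*b) = (b - 4)^2*(b - 1)*(b^2 + 3*b) = (b - 4)^2*(b - 1)*(b + 3)*(b)
(5) = (y + 4)*(y^3 - 6*y^2 - y + 30) = (y - 5)*(y + 4)*(y^2 - y - 6) = (y - 5)*(y + 2)*(y + 4)*(y - 3)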